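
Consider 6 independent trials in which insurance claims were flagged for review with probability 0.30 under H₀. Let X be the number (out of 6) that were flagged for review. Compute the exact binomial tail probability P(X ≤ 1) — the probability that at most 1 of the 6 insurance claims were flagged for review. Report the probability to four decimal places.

X ~ Binomial(n=6, p=0.30).
P(X ≤ 1) = C(6,0)·0.30^0·0.70^6 + C(6,1)·0.30^1·0.70^5.
= 0.117649 + 0.302526 = 0.4202.

P = 0.4202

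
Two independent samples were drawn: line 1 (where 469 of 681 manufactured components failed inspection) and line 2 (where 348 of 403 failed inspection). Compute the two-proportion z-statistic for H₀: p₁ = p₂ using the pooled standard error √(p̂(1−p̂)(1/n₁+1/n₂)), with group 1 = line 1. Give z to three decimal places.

Sample proportions: p̂₁ = 469/681 = 0.68869 and p̂₂ = 348/403 = 0.86352.
Pooling: p̂ = 817/1084 = 0.75369.
SE = √[p̂(1−p̂)(1/n₁+1/n₂)] = √[0.75369·0.24631·(1/681+1/403)] ≈ 0.027079.
z = -0.17483/0.027079 = -6.456.

z = -6.456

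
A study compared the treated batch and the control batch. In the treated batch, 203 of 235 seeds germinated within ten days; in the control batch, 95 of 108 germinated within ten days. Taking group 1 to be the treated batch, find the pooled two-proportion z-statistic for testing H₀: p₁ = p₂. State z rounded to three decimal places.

Sample proportions: p̂₁ = 203/235 = 0.86383 and p̂₂ = 95/108 = 0.87963.
Pooled p̂ = (203+95)/(235+108) = 298/343 = 0.86880.
SE = √[p̂(1−p̂)(1/n₁+1/n₂)] = √[0.86880·0.13120·(1/235+1/108)] ≈ 0.039248.
z = -0.01580/0.039248 = -0.403.

z = -0.403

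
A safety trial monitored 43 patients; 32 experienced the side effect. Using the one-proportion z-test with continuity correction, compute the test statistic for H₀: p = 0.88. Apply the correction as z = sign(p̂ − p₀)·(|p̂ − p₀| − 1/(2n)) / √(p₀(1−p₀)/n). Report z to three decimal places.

z = -2.506

With x = 32 successes in n = 43, p̂ = 0.74419. p̂ − p₀ = -0.135814.
Continuity correction 1/(2n) = 1/86 = 0.011628.
Corrected numerator: |-0.135814| − 0.011628 = 0.124186.
Null standard error: √(0.88·0.12/43) = √0.002455814 = 0.049556.
z = (−)0.124186/0.049556 = -2.506.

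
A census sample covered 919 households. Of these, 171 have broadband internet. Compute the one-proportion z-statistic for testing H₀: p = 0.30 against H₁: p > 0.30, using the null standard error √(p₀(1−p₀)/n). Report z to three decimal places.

The sample proportion is 171/919 = 0.18607.
Under H₀, SE = √(p₀(1−p₀)/n) = √(0.30·0.70/919) = √0.000228509 = 0.015117.
z = (p̂ − p₀)/SE = (0.18607 − 0.30)/0.015117 = -7.537.

z = -7.537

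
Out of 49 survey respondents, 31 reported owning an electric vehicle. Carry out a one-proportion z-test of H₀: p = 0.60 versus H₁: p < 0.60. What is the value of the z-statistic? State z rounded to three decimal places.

z = 0.467

The sample proportion is 31/49 = 0.63265.
Under H₀, SE = √(p₀(1−p₀)/n) = √(0.60·0.40/49) = √0.004897959 = 0.069985.
z = (p̂ − p₀)/SE = (0.63265 − 0.60)/0.069985 = 0.467.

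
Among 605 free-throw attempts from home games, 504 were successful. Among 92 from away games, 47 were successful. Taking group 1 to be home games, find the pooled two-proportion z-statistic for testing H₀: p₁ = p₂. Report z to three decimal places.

z = 7.075

p̂₁ = 504/605 = 0.83306, p̂₂ = 47/92 = 0.51087.
Pooled p̂ = (504+47)/(605+92) = 551/697 = 0.79053.
Pooled SE = √[0.1655918·0.01252246] ≈ 0.045537.
z = 0.32219/0.045537 = 7.075.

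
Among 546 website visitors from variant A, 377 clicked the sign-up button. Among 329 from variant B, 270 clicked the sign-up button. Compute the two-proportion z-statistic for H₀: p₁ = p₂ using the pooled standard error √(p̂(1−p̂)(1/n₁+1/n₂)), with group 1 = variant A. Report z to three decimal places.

Sample proportions: p̂₁ = 377/546 = 0.69048 and p̂₂ = 270/329 = 0.82067.
Pooling: p̂ = 647/875 = 0.73943.
Pooled SE = √[0.1926740·0.00487102] ≈ 0.030635.
z = (p̂₁ − p̂₂)/SE = (0.69048 − 0.82067)/0.030635 = -0.13019/0.030635 = -4.250.

z = -4.250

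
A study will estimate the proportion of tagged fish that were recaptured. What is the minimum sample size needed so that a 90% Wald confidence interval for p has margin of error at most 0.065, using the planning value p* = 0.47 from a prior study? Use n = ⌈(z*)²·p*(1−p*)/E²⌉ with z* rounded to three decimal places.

The 90% critical value is z* = 1.645.
p*(1−p*) = 0.47·0.53 = 0.2491.
Required n before rounding: 2.706025 × 0.2491 / 0.065² = 159.543.
Rounding up, n = 160.

n = 160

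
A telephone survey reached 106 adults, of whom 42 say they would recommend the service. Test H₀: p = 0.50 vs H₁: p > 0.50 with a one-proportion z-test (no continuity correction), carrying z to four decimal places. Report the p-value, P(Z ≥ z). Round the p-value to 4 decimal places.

p̂ = 42/106 = 0.39623.
Under H₀, SE = √(p₀(1−p₀)/n) = √(0.50·0.50/106) = √0.002358491 = 0.048564.
z = (p̂ − p₀)/SE = (42/106 − 0.50)/0.048564 ≈ -2.1368.
From the standard normal, P(Z ≥ z) = 0.9837.

p-value = 0.9837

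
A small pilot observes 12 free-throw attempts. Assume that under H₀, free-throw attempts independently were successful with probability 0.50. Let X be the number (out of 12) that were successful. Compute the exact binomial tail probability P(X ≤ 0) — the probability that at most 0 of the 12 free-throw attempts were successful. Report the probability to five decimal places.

X is binomial with n = 12 and p = 0.50.
P(X ≤ 0) = C(12,0)·0.50^0·0.50^12.
= 0.000244 = 0.00024.

P = 0.00024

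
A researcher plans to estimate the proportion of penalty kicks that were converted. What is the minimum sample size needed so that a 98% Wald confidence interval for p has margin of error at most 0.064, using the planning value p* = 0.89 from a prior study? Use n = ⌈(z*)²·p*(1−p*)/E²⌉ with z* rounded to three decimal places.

z* = 2.326 at the 98% level.
p*(1−p*) = 0.89·0.11 = 0.0979.
Required n before rounding: 5.410276 × 0.0979 / 0.064² = 129.313.
⌈129.313⌉ = 130.

n = 130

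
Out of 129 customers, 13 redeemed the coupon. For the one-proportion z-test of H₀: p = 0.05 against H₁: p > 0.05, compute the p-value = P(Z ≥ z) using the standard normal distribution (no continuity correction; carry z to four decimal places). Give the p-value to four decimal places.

Sample proportion p̂ = 13/129 = 0.10078.
Null standard error: √(0.05·0.95/129) = √0.000368217 = 0.019189.
Test statistic (full precision, shown to 4 dp): z = (13/129 − 0.05)/SE₀ ≈ 2.6461.
From the standard normal, P(Z ≥ z) = 0.0041.

p-value = 0.0041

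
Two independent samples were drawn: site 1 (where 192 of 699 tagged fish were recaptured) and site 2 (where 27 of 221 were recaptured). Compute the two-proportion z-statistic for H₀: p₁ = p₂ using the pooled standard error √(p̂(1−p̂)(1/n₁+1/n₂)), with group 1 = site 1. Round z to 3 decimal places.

p̂₁ = 192/699 = 0.27468, p̂₂ = 27/221 = 0.12217.
Pooled p̂ = (192+27)/(699+221) = 219/920 = 0.23804.
SE = √[p̂(1−p̂)(1/n₁+1/n₂)] = √[0.23804·0.76196·(1/699+1/221)] ≈ 0.032866.
z = 0.15251/0.032866 = 4.640.

z = 4.640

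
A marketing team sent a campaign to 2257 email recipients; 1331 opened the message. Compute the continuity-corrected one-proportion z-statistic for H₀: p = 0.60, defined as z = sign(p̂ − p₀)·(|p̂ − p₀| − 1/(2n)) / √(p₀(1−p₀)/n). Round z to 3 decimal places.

z = -0.975

The sample proportion is 1331/2257 = 0.58972. p̂ − p₀ = -0.010279.
1/(2n) = 0.000222.
Corrected numerator: |-0.010279| − 0.000222 = 0.010057.
SE₀ = √(0.60·0.40/2257) = 0.010312.
z = (−)0.010057/0.010312 = -0.975.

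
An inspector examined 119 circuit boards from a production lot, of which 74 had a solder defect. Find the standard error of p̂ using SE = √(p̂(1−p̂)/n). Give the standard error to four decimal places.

The sample proportion is 74/119 = 0.62185.
p̂(1−p̂) = 0.62185·0.37815 = 0.235153.
SE = √(0.235153/119) = √0.001976076 = 0.0445.

SE = 0.0445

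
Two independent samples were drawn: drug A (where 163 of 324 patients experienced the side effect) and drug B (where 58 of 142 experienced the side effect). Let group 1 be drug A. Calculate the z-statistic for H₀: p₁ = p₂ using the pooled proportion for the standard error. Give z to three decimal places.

Sample proportions: p̂₁ = 163/324 = 0.50309 and p̂₂ = 58/142 = 0.40845.
Pooled p̂ = (163+58)/(324+142) = 221/466 = 0.47425.
SE = √[p̂(1−p̂)(1/n₁+1/n₂)] = √[0.47425·0.52575·(1/324+1/142)] ≈ 0.050254.
z = 0.09464/0.050254 = 1.883.

z = 1.883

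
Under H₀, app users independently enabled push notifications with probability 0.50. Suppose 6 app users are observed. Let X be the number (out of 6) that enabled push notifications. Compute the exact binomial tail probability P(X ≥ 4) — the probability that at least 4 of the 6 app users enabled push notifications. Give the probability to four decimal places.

X is binomial with n = 6 and p = 0.50.
P(X ≥ 4) = C(6,4)·0.50^4·0.50^2 + C(6,5)·0.50^5·0.50^1 + C(6,6)·0.50^6·0.50^0.
= 0.234375 + 0.093750 + 0.015625 = 0.3438.

P = 0.3438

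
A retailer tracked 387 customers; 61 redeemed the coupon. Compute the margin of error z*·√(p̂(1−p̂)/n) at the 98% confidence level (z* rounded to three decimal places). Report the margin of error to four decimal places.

Sample proportion p̂ = 61/387 = 0.15762.
SE = √(p̂(1−p̂)/n) = √(0.132778/387) = 0.018523.
The 98% critical value is z* = 2.326.
ME = 2.326·0.018523 = 0.0431.

ME = 0.0431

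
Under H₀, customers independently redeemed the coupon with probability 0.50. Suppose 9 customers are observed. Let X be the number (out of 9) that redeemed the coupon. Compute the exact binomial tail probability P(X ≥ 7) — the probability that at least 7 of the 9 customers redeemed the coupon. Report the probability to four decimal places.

X ~ Binomial(n=9, p=0.50).
P(X ≥ 7) = C(9,7)·0.50^7·0.50^2 + C(9,8)·0.50^8·0.50^1 + C(9,9)·0.50^9·0.50^0.
= 0.070312 + 0.017578 + 0.001953 = 0.0898.

P = 0.0898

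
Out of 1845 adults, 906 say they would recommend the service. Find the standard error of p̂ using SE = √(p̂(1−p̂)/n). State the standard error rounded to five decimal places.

SE = 0.01164

Sample proportion p̂ = 906/1845 = 0.49106.
p̂(1−p̂) = 0.49106·0.50894 = 0.249920.
SE = √(0.249920/1845) = 0.01164.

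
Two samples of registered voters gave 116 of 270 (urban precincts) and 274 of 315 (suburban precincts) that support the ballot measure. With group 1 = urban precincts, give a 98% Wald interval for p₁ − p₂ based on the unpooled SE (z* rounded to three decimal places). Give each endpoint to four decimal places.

(-0.5230, -0.3574)

p̂₁ = 0.42963, p̂₂ = 0.86984, so the observed difference is -0.44021.
SE = √(0.000907585 + 0.000359420) = √0.001267005 = 0.035595.
The 98% critical value is z* = 2.326. Margin of error = 0.08279.
CI: -0.44021 ± 0.08279 = (-0.5230, -0.3574).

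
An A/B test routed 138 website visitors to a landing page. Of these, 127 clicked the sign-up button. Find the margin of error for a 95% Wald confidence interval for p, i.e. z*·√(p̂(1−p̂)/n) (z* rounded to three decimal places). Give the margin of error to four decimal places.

ME = 0.0452

p̂ = 127/138 = 0.92029.
SE(p̂) = √(0.92029·0.07971/138) = 0.023056.
The 95% critical value is z* = 1.960.
So ME = 0.0452.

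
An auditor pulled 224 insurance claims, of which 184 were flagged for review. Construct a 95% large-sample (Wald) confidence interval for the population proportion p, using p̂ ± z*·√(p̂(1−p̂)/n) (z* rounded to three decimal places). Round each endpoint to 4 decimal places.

p̂ = 184/224 = 0.82143.
SE = √(p̂(1−p̂)/n) = √(0.146684/224) = 0.025590.
For 95% confidence, z* = 1.960.
Margin of error: 1.960 × 0.025590 = 0.05016.
So the interval runs from 0.7713 to 0.8716.

(0.7713, 0.8716)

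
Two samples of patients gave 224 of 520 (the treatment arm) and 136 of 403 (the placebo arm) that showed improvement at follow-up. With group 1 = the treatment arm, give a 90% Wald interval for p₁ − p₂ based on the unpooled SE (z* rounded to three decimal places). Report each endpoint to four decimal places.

(0.0406, 0.1460)

p̂₁ = 224/520 = 0.43077, p̂₂ = 136/403 = 0.33747; p̂₁ − p̂₂ = 0.09330.
Unpooled SE = √(p̂₁(1−p̂₁)/n₁ + p̂₂(1−p̂₂)/n₂) = √(0.000471552 + 0.000554798) = 0.032037.
The 90% critical value is z* = 1.645. Margin = 1.645·0.032037 = 0.05270.
Interval: 0.09330 ± 0.05270 → (0.0406, 0.1460).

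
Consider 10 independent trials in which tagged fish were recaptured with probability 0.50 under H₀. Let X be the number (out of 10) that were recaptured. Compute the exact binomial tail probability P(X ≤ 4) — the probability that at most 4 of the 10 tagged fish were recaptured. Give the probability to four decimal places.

X ~ Binomial(n=10, p=0.50).
P(X ≤ 4) = Σ_{j=0}^{4} C(10,j)·0.50^j·0.50^{10−j}.
= 0.000977 + 0.009766 + 0.043945 + 0.117188 + 0.205078 = 0.3770.

P = 0.3770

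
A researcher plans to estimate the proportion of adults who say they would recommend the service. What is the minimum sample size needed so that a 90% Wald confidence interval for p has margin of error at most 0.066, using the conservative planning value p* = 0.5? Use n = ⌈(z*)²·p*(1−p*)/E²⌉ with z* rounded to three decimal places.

For 90% confidence, z* = 1.645.
p*(1−p*) = 0.2500.
(z*)²·p*(1−p*)/E² = 2.706025·0.2500/0.004356 = 155.304.
⌈155.304⌉ = 156.

n = 156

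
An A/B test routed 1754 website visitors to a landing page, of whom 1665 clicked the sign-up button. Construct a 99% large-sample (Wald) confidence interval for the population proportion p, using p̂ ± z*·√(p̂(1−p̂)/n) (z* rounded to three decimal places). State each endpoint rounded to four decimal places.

(0.9358, 0.9628)

p̂ = 1665/1754 = 0.94926.
Standard error of p̂: √(0.048166/1754) = √0.000027461 = 0.005240.
For 99% confidence, z* = 2.576.
Margin of error: 2.576 × 0.005240 = 0.01350.
CI: 0.94926 ± 0.01350 = (0.9358, 0.9628).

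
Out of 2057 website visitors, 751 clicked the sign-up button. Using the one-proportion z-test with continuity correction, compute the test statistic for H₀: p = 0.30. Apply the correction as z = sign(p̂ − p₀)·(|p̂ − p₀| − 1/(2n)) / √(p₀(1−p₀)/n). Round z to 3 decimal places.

z = 6.418

p̂ = 751/2057 = 0.36509. p̂ − p₀ = 0.065095.
Continuity correction 1/(2n) = 1/4114 = 0.000243.
Corrected numerator: |0.065095| − 0.000243 = 0.064852.
Null standard error: √(0.30·0.70/2057) = √0.000102090 = 0.010104.
z = +0.064852/0.010104 = 6.418.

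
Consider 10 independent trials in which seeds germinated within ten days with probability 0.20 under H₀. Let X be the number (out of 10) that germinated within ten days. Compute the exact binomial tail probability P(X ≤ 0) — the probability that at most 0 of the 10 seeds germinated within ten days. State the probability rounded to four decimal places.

X ~ Binomial(n=10, p=0.20).
P(X ≤ 0) = C(10,0)·0.20^0·0.80^10.
= 0.107374 = 0.1074.

P = 0.1074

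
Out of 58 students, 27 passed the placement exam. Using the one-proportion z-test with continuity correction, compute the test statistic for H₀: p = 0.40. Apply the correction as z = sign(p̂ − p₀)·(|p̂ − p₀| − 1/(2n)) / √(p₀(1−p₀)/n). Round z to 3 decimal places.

p̂ = 27/58 = 0.46552. p̂ − p₀ = 0.065517.
Continuity correction 1/(2n) = 1/116 = 0.008621.
Corrected numerator: |0.065517| − 0.008621 = 0.056896.
SE₀ = √(0.40·0.60/58) = 0.064327.
z = +0.056896/0.064327 = 0.884.

z = 0.884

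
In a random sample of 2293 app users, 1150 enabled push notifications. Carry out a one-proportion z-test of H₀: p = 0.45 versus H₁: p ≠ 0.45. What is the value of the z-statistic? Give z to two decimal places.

z = 4.96

The sample proportion is 1150/2293 = 0.50153.
SE₀ = √(0.45·0.55/2293) = 0.010389.
z = (p̂ − p₀)/SE = (0.50153 − 0.45)/0.010389 = 4.96.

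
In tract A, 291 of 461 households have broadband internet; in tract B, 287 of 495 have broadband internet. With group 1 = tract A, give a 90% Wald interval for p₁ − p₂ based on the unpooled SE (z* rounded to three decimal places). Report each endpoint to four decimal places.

(-0.0005, 0.1034)

p̂₁ = 0.63124, p̂₂ = 0.57980, so the observed difference is 0.05144.
Unpooled SE = √(p̂₁(1−p̂₁)/n₁ + p̂₂(1−p̂₂)/n₂) = √(0.000504939 + 0.000492186) = 0.031577.
z* = 1.645 at the 90% level. Margin of error = 0.05194.
CI: 0.05144 ± 0.05194 = (-0.0005, 0.1034).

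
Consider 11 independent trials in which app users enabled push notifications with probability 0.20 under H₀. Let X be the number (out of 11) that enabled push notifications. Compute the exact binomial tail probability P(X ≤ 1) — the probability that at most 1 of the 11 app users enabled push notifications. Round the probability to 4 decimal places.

P = 0.3221

X ~ Binomial(n=11, p=0.20).
P(X ≤ 1) = C(11,0)·0.20^0·0.80^11 + C(11,1)·0.20^1·0.80^10.
= 0.085899 + 0.236223 = 0.3221.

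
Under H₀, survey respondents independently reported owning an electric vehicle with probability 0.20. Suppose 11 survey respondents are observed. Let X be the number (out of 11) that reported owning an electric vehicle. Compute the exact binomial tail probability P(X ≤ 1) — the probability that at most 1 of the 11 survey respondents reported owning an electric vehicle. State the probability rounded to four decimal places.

P = 0.3221

X is binomial with n = 11 and p = 0.20.
P(X ≤ 1) = C(11,0)·0.20^0·0.80^11 + C(11,1)·0.20^1·0.80^10.
= 0.085899 + 0.236223 = 0.3221.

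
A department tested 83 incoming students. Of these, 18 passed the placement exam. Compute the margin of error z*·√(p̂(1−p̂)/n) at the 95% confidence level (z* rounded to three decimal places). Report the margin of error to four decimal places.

With x = 18 successes in n = 83, p̂ = 0.21687.
SE(p̂) = √(0.21687·0.78313/83) = 0.045235.
The 95% critical value is z* = 1.960.
So ME = 0.0887.

ME = 0.0887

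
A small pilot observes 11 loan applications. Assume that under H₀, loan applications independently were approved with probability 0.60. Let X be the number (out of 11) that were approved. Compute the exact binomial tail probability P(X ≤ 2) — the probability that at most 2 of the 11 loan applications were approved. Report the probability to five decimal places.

X is binomial with n = 11 and p = 0.60.
P(X ≤ 2) = C(11,0)·0.60^0·0.40^11 + C(11,1)·0.60^1·0.40^10 + C(11,2)·0.60^2·0.40^9.
= 0.000042 + 0.000692 + 0.005190 = 0.00592.

P = 0.00592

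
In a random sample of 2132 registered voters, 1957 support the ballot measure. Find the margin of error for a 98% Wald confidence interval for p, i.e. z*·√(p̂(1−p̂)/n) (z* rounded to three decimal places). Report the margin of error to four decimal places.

ME = 0.0138

The sample proportion is 1957/2132 = 0.91792.
SE(p̂) = √(0.91792·0.08208/2132) = 0.005945.
z* = 2.326 at the 98% level.
Margin of error = z*·SE = 2.326 × 0.005945 = 0.0138.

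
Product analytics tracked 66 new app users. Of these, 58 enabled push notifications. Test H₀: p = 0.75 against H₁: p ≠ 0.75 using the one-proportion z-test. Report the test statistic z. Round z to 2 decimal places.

p̂ = 58/66 = 0.87879.
SE₀ = √(0.75·0.25/66) = 0.053300.
z = (p̂ − p₀)/SE = (0.87879 − 0.75)/0.053300 = 2.42.

z = 2.42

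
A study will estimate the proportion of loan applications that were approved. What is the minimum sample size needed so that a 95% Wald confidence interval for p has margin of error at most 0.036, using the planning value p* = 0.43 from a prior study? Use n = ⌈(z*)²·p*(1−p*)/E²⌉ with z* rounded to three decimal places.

z* = 1.960 at the 95% level.
p*(1−p*) = 0.2451.
Required n before rounding: 3.841600 × 0.2451 / 0.036² = 726.525.
Rounding up, n = 727.

n = 727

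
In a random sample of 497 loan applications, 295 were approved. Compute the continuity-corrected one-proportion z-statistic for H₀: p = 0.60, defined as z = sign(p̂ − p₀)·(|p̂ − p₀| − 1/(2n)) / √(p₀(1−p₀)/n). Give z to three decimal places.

Sample proportion p̂ = 295/497 = 0.59356. p̂ − p₀ = -0.006439.
Continuity correction 1/(2n) = 1/994 = 0.001006.
Corrected numerator: |-0.006439| − 0.001006 = 0.005433.
Under H₀, SE = √(p₀(1−p₀)/n) = √(0.60·0.40/497) = √0.000482897 = 0.021975.
z = (−)0.005433/0.021975 = -0.247.

z = -0.247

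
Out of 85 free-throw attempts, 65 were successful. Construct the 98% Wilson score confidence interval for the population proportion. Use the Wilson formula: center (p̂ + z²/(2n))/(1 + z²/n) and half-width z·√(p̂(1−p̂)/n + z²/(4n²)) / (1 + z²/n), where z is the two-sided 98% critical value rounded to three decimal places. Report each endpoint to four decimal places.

p̂ = 65/85 = 0.76471; z = 2.326, so z² = 5.410276.
Denominator 1 + z²/n = 1 + 5.410276/85 = 1.063650.
Center = (0.76471 + 0.031825)/1.063650 = 0.74887.
Radicand: p̂(1−p̂)/n + z²/(4n²) = 0.002116833 + 0.000187207 = 0.002304040.
Half-width = 2.326·√0.002304040/1.063650 = 0.10497.
Interval: 0.74887 ± 0.10497 → (0.6439, 0.8538).

(0.6439, 0.8538)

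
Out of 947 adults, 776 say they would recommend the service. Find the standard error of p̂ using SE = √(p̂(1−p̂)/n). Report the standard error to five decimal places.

The sample proportion is 776/947 = 0.81943.
p̂(1−p̂) = 0.81943·0.18057 = 0.147964.
SE = √(0.147964/947) = 0.01250.

SE = 0.01250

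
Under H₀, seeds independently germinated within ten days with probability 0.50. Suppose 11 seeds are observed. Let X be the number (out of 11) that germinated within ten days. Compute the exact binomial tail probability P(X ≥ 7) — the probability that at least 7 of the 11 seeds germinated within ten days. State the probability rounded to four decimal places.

X is binomial with n = 11 and p = 0.50.
P(X ≥ 7) = Σ_{j=7}^{11} C(11,j)·0.50^j·0.50^{11−j}.
= 0.161133 + 0.080566 + 0.026855 + 0.005371 + 0.000488 = 0.2744.

P = 0.2744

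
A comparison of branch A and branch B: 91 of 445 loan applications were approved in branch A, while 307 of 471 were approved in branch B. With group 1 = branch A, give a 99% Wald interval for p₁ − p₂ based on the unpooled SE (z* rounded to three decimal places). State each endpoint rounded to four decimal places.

(-0.5223, -0.3723)

p̂₁ = 91/445 = 0.20449, p̂₂ = 307/471 = 0.65180; p̂₁ − p̂₂ = -0.44731.
SE = √(0.000365565 + 0.000481858) = √0.000847423 = 0.029111.
z* = 2.576 at the 99% level. Margin of error = 0.07499.
CI: -0.44731 ± 0.07499 = (-0.5223, -0.3723).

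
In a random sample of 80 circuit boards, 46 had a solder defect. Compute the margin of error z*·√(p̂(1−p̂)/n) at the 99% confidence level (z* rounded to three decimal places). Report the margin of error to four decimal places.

ME = 0.1424

Sample proportion p̂ = 46/80 = 0.57500.
Standard error of p̂: √(0.244375/80) = √0.003054688 = 0.055269.
z* = 2.576 at the 99% level.
So ME = 0.1424.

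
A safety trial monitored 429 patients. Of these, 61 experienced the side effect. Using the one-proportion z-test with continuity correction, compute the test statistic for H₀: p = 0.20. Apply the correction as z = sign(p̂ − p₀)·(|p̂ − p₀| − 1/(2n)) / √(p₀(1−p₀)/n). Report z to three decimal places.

z = -2.933

With x = 61 successes in n = 429, p̂ = 0.14219. p̂ − p₀ = -0.057809.
Continuity correction 1/(2n) = 1/858 = 0.001166.
Corrected numerator: |-0.057809| − 0.001166 = 0.056643.
SE₀ = √(0.20·0.80/429) = 0.019312.
z = −0.056643/0.019312 = -2.933.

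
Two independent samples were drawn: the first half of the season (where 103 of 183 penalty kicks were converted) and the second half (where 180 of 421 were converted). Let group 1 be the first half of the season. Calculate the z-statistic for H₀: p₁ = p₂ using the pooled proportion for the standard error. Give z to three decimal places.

Sample proportions: p̂₁ = 103/183 = 0.56284 and p̂₂ = 180/421 = 0.42755.
Pooling: p̂ = 283/604 = 0.46854.
SE = √[p̂(1−p̂)(1/n₁+1/n₂)] = √[0.46854·0.53146·(1/183+1/421)] ≈ 0.044184.
z = 0.13529/0.044184 = 3.062.

z = 3.062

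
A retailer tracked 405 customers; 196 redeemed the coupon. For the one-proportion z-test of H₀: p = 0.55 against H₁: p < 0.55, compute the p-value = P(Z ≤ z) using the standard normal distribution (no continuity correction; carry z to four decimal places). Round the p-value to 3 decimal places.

Sample proportion p̂ = 196/405 = 0.48395.
Under H₀, SE = √(p₀(1−p₀)/n) = √(0.55·0.45/405) = √0.000611111 = 0.024721.
Test statistic (full precision, shown to 4 dp): z = (196/405 − 0.55)/SE₀ ≈ -2.6718.
p-value = P(Z ≤ z) with z = -2.6718 → 0.004.

p-value = 0.004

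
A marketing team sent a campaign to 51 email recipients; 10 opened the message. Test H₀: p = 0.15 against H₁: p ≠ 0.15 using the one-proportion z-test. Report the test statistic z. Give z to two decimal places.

The sample proportion is 10/51 = 0.19608.
Null standard error: √(0.15·0.85/51) = √0.002500000 = 0.050000.
Test statistic: z = 0.04608/0.050000 = 0.92.

z = 0.92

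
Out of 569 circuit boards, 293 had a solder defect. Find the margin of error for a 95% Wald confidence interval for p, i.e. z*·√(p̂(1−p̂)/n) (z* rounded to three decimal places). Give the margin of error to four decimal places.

ME = 0.0411

With x = 293 successes in n = 569, p̂ = 0.51494.
SE = √(p̂(1−p̂)/n) = √(0.249777/569) = 0.020952.
The 95% critical value is z* = 1.960.
Margin of error = z*·SE = 1.960 × 0.020952 = 0.0411.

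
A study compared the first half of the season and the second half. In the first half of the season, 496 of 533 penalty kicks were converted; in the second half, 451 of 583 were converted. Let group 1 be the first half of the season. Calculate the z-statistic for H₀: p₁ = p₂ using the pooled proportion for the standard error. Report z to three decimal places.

z = 7.308

Sample proportions: p̂₁ = 496/533 = 0.93058 and p̂₂ = 451/583 = 0.77358.
Pooled p̂ = (496+451)/(533+583) = 947/1116 = 0.84857.
Pooled SE = √[0.1285015·0.00359144] ≈ 0.021483.
z = 0.15700/0.021483 = 7.308.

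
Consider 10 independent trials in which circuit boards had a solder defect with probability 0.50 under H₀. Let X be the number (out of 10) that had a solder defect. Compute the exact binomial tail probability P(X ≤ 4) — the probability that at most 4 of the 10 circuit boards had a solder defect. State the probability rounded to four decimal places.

P = 0.3770

X ~ Binomial(n=10, p=0.50).
P(X ≤ 4) = Σ_{j=0}^{4} C(10,j)·0.50^j·0.50^{10−j}.
= 0.000977 + 0.009766 + 0.043945 + 0.117188 + 0.205078 = 0.3770.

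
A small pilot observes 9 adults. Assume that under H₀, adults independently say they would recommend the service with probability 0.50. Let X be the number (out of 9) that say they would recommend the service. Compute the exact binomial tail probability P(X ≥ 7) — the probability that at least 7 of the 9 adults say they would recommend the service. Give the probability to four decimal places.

P = 0.0898

X is binomial with n = 9 and p = 0.50.
P(X ≥ 7) = C(9,7)·0.50^7·0.50^2 + C(9,8)·0.50^8·0.50^1 + C(9,9)·0.50^9·0.50^0.
= 0.070312 + 0.017578 + 0.001953 = 0.0898.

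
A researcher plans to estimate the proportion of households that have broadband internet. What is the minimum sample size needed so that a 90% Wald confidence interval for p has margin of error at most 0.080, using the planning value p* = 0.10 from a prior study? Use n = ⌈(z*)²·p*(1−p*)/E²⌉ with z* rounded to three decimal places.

n = 39

For 90% confidence, z* = 1.645.
p*(1−p*) = 0.0900.
Required n before rounding: 2.706025 × 0.0900 / 0.080² = 38.053.
Rounding up, n = 39.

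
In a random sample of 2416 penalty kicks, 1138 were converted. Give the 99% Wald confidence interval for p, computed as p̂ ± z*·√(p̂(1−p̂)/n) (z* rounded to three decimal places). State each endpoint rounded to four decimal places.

(0.4449, 0.4972)

p̂ = 1138/2416 = 0.47103.
SE(p̂) = √(0.47103·0.52897/2416) = 0.010155.
The 99% critical value is z* = 2.576.
Margin = 2.576·0.010155 = 0.02616.
CI: 0.47103 ± 0.02616 = (0.4449, 0.4972).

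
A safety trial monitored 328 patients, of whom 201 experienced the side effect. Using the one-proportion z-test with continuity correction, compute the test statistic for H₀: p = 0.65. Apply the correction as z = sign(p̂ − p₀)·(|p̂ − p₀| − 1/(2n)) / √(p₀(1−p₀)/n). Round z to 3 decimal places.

With x = 201 successes in n = 328, p̂ = 0.61280. p̂ − p₀ = -0.037195.
Continuity correction 1/(2n) = 1/656 = 0.001524.
Corrected numerator: |-0.037195| − 0.001524 = 0.035671.
Null standard error: √(0.65·0.35/328) = √0.000693598 = 0.026336.
z = (−)0.035671/0.026336 = -1.354.

z = -1.354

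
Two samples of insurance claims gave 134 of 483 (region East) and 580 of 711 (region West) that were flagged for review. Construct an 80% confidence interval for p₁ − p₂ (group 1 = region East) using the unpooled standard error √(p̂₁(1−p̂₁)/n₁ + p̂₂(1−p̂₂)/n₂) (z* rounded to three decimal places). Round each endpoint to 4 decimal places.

(-0.5704, -0.5062)

p̂₁ = 134/483 = 0.27743, p̂₂ = 580/711 = 0.81575; p̂₁ − p̂₂ = -0.53832.
Unpooled SE = √(p̂₁(1−p̂₁)/n₁ + p̂₂(1−p̂₂)/n₂) = √(0.000415039 + 0.000211393) = 0.025029.
For 80% confidence, z* = 1.282. Margin of error = 0.03209.
So the interval runs from -0.5704 to -0.5062.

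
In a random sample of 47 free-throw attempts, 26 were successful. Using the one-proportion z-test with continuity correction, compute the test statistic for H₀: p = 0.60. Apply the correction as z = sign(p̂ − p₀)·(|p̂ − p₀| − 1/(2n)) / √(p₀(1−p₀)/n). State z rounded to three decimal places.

p̂ = 26/47 = 0.55319. p̂ − p₀ = -0.046809.
Continuity correction 1/(2n) = 1/94 = 0.010638.
Corrected numerator: |-0.046809| − 0.010638 = 0.036171.
Under H₀, SE = √(p₀(1−p₀)/n) = √(0.60·0.40/47) = √0.005106383 = 0.071459.
z = −0.036171/0.071459 = -0.506.

z = -0.506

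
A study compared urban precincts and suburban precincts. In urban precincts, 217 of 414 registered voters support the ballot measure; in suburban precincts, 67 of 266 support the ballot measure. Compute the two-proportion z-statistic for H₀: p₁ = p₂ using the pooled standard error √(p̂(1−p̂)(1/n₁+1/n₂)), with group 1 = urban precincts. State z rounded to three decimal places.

z = 7.026

p̂₁ = 217/414 = 0.52415, p̂₂ = 67/266 = 0.25188.
Pooling: p̂ = 284/680 = 0.41765.
SE = √[p̂(1−p̂)(1/n₁+1/n₂)] = √[0.41765·0.58235·(1/414+1/266)] ≈ 0.038754.
z = (p̂₁ − p̂₂)/SE = (0.52415 − 0.25188)/0.038754 = 0.27227/0.038754 = 7.026.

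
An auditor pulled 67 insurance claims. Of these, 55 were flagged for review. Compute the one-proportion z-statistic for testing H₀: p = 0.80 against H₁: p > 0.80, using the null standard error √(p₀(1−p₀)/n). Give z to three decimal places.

p̂ = 55/67 = 0.82090.
Null standard error: √(0.80·0.20/67) = √0.002388060 = 0.048868.
z = (0.82090 − 0.80)/0.048868 = 0.02090/0.048868 = 0.428.

z = 0.428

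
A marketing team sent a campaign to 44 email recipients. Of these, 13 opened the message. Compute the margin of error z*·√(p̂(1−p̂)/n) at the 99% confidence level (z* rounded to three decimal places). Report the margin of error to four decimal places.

ME = 0.1772

p̂ = 13/44 = 0.29545.
SE = √(p̂(1−p̂)/n) = √(0.208161/44) = 0.068782.
z* = 2.576 at the 99% level.
Margin of error = z*·SE = 2.576 × 0.068782 = 0.1772.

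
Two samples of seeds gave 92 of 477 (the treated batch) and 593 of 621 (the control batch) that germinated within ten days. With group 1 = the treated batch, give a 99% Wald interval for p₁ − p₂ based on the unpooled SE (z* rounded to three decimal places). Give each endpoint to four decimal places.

p̂₁ = 0.19287, p̂₂ = 0.95491, so the observed difference is -0.76204.
SE = √(0.000326357 + 0.000069333) = √0.000395690 = 0.019892.
z* = 2.576 at the 99% level. Margin of error = 0.05124.
Interval: -0.76204 ± 0.05124 → (-0.8133, -0.7108).

(-0.8133, -0.7108)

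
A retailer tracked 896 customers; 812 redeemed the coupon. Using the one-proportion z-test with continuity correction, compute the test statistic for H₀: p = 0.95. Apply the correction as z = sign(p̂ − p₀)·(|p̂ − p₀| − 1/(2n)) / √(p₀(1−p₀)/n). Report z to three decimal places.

p̂ = 812/896 = 0.90625. p̂ − p₀ = -0.043750.
Continuity correction 1/(2n) = 1/1792 = 0.000558.
Corrected numerator: |-0.043750| − 0.000558 = 0.043192.
SE₀ = √(0.95·0.05/896) = 0.007281.
z = (−)0.043192/0.007281 = -5.932.

z = -5.932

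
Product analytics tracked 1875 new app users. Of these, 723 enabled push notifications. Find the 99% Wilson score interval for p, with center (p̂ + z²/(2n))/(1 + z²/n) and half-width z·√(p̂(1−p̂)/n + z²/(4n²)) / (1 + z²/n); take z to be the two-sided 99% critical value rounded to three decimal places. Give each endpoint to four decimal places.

(0.3571, 0.4149)

Here p̂ = 723/1875 = 0.38560 and z = 2.576 (z² = 6.635776).
1 + z²/n = 1.003539.
Adjusted center: (0.38560 + z²/(2n))/1.003539 = 0.38600.
Radicand: p̂(1−p̂)/n + z²/(4n²) = 0.000126353 + 0.000000472 = 0.000126825.
Half-width = 2.576·√0.000126825/1.003539 = 0.02891.
Interval: 0.38600 ± 0.02891 → (0.3571, 0.4149).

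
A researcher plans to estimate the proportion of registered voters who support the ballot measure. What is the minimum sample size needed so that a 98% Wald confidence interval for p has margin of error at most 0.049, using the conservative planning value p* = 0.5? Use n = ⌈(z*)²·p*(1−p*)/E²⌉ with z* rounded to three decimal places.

For 98% confidence, z* = 2.326.
p*(1−p*) = 0.50·0.50 = 0.2500.
(z*)²·p*(1−p*)/E² = 5.410276·0.2500/0.002401 = 563.336.
Rounding up, n = 564.

n = 564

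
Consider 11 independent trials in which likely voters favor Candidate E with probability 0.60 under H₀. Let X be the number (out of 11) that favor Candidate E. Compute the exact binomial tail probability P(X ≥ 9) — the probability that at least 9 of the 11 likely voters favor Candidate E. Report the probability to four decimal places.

P = 0.1189

X is binomial with n = 11 and p = 0.60.
P(X ≥ 9) = C(11,9)·0.60^9·0.40^2 + C(11,10)·0.60^10·0.40^1 + C(11,11)·0.60^11·0.40^0.
= 0.088684 + 0.026605 + 0.003628 = 0.1189.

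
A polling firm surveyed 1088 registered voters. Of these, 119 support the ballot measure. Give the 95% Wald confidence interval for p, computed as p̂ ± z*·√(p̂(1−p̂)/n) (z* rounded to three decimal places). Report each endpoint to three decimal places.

p̂ = 119/1088 = 0.10938.
SE(p̂) = √(0.10938·0.89062/1088) = 0.009462.
z* = 1.960 at the 95% level.
Margin = 1.960·0.009462 = 0.01855.
Interval: 0.10938 ± 0.01855 → (0.091, 0.128).

(0.091, 0.128)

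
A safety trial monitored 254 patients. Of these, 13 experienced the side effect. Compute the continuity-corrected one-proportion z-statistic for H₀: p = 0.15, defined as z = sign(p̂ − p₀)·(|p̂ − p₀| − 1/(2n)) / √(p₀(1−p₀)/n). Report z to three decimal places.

The sample proportion is 13/254 = 0.05118. p̂ − p₀ = -0.098819.
1/(2n) = 0.001969.
Corrected numerator: |-0.098819| − 0.001969 = 0.096850.
SE₀ = √(0.15·0.85/254) = 0.022405.
z = (−)0.096850/0.022405 = -4.323.

z = -4.323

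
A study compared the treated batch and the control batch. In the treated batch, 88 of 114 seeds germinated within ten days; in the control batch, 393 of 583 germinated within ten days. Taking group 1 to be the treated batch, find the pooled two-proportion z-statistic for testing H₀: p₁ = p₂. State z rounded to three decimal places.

z = 2.066

p̂₁ = 88/114 = 0.77193, p̂₂ = 393/583 = 0.67410.
Pooled p̂ = (88+393)/(114+583) = 481/697 = 0.69010.
Pooled SE = √[0.2138618·0.01048720] ≈ 0.047358.
z = 0.09783/0.047358 = 2.066.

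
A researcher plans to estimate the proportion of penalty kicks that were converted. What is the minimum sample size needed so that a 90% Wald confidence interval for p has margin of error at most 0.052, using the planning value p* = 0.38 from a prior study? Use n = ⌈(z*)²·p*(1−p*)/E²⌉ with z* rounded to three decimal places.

n = 236

For 90% confidence, z* = 1.645.
p*(1−p*) = 0.38·0.62 = 0.2356.
(z*)²·p*(1−p*)/E² = 2.706025·0.2356/0.002704 = 235.776.
Rounding up, n = 236.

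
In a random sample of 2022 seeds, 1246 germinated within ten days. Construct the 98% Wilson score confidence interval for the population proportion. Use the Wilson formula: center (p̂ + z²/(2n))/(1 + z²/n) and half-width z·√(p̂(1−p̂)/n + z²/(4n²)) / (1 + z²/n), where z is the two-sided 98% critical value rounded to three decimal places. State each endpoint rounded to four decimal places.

(0.5908, 0.6410)

p̂ = 1246/2022 = 0.61622; z = 2.326, so z² = 5.410276.
1 + z²/n = 1.002676.
Adjusted center: (0.61622 + z²/(2n))/1.002676 = 0.61591.
Radicand: p̂(1−p̂)/n + z²/(4n²) = 0.000116960 + 0.000000331 = 0.000117291.
Half-width = 2.326·√0.000117291/1.002676 = 0.02512.
So the interval runs from 0.5908 to 0.6410.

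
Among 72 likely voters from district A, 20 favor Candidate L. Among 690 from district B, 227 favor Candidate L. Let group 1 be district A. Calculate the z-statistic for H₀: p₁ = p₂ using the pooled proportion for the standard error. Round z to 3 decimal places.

z = -0.883

Sample proportions: p̂₁ = 20/72 = 0.27778 and p̂₂ = 227/690 = 0.32899.
Pooled p̂ = (20+227)/(72+690) = 247/762 = 0.32415.
Pooled SE = √[0.2190757·0.01533816] ≈ 0.057967.
z = (p̂₁ − p̂₂)/SE = (0.27778 − 0.32899)/0.057967 = -0.05121/0.057967 = -0.883.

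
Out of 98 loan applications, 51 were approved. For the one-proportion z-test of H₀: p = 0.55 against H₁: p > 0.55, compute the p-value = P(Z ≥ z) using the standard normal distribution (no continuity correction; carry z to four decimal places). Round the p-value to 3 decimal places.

p-value = 0.722

p̂ = 51/98 = 0.52041.
SE₀ = √(0.55·0.45/98) = 0.050254.
z = (p̂ − p₀)/SE = (51/98 − 0.55)/0.050254 ≈ -0.5888.
p-value = P(Z ≥ z) with z = -0.5888 → 0.722.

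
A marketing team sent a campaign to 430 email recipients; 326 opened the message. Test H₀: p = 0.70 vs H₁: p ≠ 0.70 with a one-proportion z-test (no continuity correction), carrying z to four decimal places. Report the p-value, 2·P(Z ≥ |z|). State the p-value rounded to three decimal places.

p̂ = 326/430 = 0.75814.
SE₀ = √(0.70·0.30/430) = 0.022099.
z = (p̂ − p₀)/SE = (326/430 − 0.70)/0.022099 ≈ 2.6309.
p-value = 2·P(Z ≥ |z|) with z = 2.6309 → 0.009.

p-value = 0.009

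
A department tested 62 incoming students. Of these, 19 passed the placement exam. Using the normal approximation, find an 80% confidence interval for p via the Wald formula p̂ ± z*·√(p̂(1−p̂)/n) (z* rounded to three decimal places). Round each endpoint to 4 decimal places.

(0.2314, 0.3815)

With x = 19 successes in n = 62, p̂ = 0.30645.
Standard error of p̂: √(0.212539/62) = √0.003428049 = 0.058550.
For 80% confidence, z* = 1.282.
Margin = 1.282·0.058550 = 0.07506.
So the interval runs from 0.2314 to 0.3815.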